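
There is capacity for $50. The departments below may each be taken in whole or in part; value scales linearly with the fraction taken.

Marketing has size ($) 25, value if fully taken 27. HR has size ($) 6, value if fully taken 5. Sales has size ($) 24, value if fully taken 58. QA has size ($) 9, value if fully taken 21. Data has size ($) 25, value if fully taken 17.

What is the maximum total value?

97.36

Rank by value-to-size ratio: Sales 58/24≈2.42, QA 21/9≈2.33, Marketing 27/25≈1.08, HR 5/6≈0.833, Data 17/25≈0.68.
Sales: take in full, 24 $ for value 58 ; 26 left.
All 9 $ of QA fit (value 21) ; 17 remain.
Fill the last 17 $ with part of Marketing: 17/25 of it earns 18.36.
Total value = 97.36.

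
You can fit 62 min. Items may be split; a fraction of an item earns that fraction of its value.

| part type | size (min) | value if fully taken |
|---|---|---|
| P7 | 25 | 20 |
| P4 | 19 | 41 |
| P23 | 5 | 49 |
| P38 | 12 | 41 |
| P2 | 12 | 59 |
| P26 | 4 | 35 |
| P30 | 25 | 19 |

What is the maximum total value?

233

Rank by value-to-size ratio: P23 49/5≈9.8, P26 35/4≈8.75, P2 59/12≈4.92, P38 41/12≈3.42, P4 41/19≈2.16, P7 20/25≈0.8, P30 19/25≈0.76.
All 5 min of P23 fit (value 49) → 57 remain.
Take all of P26 (4 min, value 35) → 53 min left.
P2: take in full, 12 min for value 59 → 41 left.
P38: take in full, 12 min for value 41 → 29 left.
Take all of P4 (19 min, value 41) → 10 min left.
Fill the last 10 min with part of P7: 10/25 of it earns 8.
Total value = 233.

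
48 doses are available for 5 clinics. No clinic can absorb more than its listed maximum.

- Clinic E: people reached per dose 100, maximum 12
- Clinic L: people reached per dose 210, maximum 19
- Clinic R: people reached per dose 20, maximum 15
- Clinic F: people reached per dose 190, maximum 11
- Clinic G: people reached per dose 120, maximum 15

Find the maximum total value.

Rank by people reached per dose: Clinic L 210 > Clinic F 190 > Clinic G 120 > Clinic E 100 > Clinic R 20.
Clinic L: +19 to 19 (cap) ; 29 left.
Give Clinic F 11 to hit its cap of 11 ; 18 left.
Clinic G takes 15 to reach its cap of 15 ; 3 left.
Clinic E has room for 12 but only 3 remain, so it gets 3.
Total = 100×3 + 210×19 + 190×11 + 120×15 = 8180.

8180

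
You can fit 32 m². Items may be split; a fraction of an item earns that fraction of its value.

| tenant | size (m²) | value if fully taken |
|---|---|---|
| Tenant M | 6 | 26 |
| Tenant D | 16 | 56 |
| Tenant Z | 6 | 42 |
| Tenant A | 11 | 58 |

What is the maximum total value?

Rank by value-to-size ratio: Tenant Z 42/6≈7, Tenant A 58/11≈5.27, Tenant M 26/6≈4.33, Tenant D 56/16≈3.5.
Take all of Tenant Z (6 m², value 42) → 26 m² left.
Tenant A: take in full, 11 m² for value 58 → 15 left.
Take all of Tenant M (6 m², value 26) → 9 m² left.
Only 9 m² remain; take 9/16 of Tenant D for value 56×9/16 = 31.5.
Total value = 157.5.

157.5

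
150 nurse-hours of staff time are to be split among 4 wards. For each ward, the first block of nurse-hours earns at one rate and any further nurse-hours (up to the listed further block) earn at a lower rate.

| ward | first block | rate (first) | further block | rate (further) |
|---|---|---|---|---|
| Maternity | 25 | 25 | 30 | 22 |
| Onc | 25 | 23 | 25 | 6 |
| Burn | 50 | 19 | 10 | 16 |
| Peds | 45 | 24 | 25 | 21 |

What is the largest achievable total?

3465

Rank every tier by rate: Maternity/first 25 > Peds/first 24 > Onc/first 23 > Maternity/second 22 > Peds/second 21 > Burn/first 19 > Burn/second 16 > Onc/second 6.
Fill Maternity first block (25 at 25) ; 125 left.
Fill Peds first block (45 at 24) ; 80 left.
Onc/first (23): +25 ; 55 left.
Maternity/second (22): +30 ; 25 left.
Fill Peds second block (25 at 21) ; 0 left.
Total = 25×25 + 24×45 + 23×25 + 22×30 + 21×25 = 3465.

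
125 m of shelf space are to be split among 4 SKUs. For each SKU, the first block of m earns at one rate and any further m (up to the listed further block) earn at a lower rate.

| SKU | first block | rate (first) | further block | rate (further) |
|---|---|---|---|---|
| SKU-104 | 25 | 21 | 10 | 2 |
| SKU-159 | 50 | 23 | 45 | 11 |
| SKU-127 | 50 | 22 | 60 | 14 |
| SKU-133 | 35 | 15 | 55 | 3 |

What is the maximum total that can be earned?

2775

Rank every tier by rate: SKU-159/first 23 > SKU-127/first 22 > SKU-104/first 21 > SKU-133/first 15 > SKU-127/second 14 > SKU-159/second 11 > SKU-133/second 3 > SKU-104/second 2.
Fill SKU-159 first block (50 at 23) → 75 left.
Fill SKU-127 first block (50 at 22) → 25 left.
Fill SKU-104 first block (25 at 21) → 0 left.
Total = 23×50 + 22×50 + 21×25 = 2775.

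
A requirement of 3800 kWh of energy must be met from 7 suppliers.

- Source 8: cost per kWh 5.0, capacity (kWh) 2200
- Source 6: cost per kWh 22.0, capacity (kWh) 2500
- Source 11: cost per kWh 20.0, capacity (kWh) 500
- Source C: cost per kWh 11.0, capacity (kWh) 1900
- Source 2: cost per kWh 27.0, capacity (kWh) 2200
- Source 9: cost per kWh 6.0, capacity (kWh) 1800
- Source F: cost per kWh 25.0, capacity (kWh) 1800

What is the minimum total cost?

20600

Cheapest first:
Source 8 at 5.0: take all 2200 kWh — 1600 still needed.
Source 9 (6.0): take the remaining 1600 — done.
Source C, Source 11, Source 6, Source F, Source 2: unused.
Cost = 2200×5.0 + 1600×6.0 = 20600.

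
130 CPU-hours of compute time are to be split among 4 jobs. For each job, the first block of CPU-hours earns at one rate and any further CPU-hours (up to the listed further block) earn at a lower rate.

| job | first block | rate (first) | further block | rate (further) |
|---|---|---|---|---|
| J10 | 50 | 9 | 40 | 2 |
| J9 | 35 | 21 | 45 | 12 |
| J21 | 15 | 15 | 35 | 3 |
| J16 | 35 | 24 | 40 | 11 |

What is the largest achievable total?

Order all 8 blocks by rate: J16/first 24 > J9/first 21 > J21/first 15 > J9/second 12 > J16/second 11 > J10/first 9 > J21/second 3 > J10/second 2.
J16/first (24): +35 → 95 left.
J9/first (21): +35 → 60 left.
J21/first (15): +15 → 45 left.
J9/second (12): +45 → 0 left.
Total = 24×35 + 21×35 + 15×15 + 12×45 = 2340.

2340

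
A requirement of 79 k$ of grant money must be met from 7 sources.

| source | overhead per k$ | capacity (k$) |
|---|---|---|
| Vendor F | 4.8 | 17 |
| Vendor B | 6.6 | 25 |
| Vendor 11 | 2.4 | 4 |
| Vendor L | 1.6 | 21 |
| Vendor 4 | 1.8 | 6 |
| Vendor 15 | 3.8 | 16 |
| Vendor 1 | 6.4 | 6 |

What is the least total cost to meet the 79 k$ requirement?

294.2

Cheapest first:
Vendor L at 1.6: take all 21 k$ — 58 still needed.
Take 6 from Vendor 4 at 1.8 — need 52 more.
Take 4 from Vendor 11 at 2.4 — need 48 more.
Vendor 15 at 3.8: take all 16 k$ — 32 still needed.
Take 17 from Vendor F at 4.8 — need 15 more.
Vendor 1 at 6.4: take all 6 k$ — 9 still needed.
Take 9 from Vendor B at 6.6 to finish.
Cost = 21×1.6 + 6×1.8 + 4×2.4 + 16×3.8 + 17×4.8 + 6×6.4 + 9×6.6 = 294.2.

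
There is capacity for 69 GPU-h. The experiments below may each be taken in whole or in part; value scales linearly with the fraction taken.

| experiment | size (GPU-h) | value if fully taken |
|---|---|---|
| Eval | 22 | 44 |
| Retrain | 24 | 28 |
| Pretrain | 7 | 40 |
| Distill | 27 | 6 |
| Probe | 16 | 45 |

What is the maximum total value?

157

Sort by value density: Pretrain 40/7≈5.71, Probe 45/16≈2.81, Eval 44/22≈2, Retrain 28/24≈1.17, Distill 6/27≈0.222.
All 7 GPU-h of Pretrain fit (value 40) ; 62 remain.
Take all of Probe (16 GPU-h, value 45) ; 46 GPU-h left.
Eval: take in full, 22 GPU-h for value 44 ; 24 left.
Retrain: take in full, 24 GPU-h for value 28 ; 0 left.
Total value = 157.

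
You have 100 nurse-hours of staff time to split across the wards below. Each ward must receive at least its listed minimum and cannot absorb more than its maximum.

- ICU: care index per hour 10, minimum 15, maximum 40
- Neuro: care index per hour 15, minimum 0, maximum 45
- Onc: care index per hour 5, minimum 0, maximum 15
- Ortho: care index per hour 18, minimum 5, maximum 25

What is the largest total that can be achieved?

1425

Meeting every minimum uses 15+0+0+5 = 20 nurse-hours, leaving 80.
Rank by care index per hour: Ortho 18 > Neuro 15 > ICU 10 > Onc 5.
Give Ortho 20 more to hit its cap of 25 → 60 left.
Neuro takes 45 more to reach its cap of 45 → 15 left.
ICU has room for 25 more but only 15 remain, so it gets 30.
Total = 10×30 + 15×45 + 18×25 = 1425.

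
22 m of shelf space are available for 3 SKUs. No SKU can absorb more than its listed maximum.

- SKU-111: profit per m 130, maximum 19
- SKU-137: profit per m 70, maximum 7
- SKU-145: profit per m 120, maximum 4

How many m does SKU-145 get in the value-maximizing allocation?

3

Highest profit per m first: SKU-111 130 > SKU-145 120 > SKU-137 70.
Give SKU-111 19 to hit its cap of 19 — 3 left.
Only 3 left; SKU-145 takes them to reach 3.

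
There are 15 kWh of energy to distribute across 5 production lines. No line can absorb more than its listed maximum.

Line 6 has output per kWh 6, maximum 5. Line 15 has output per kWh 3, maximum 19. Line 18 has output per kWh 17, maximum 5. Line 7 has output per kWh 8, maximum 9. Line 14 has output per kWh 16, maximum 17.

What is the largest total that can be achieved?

Highest output per kWh first: Line 18 17 > Line 14 16 > Line 7 8 > Line 6 6 > Line 15 3.
Line 18: +5 to 5 (cap) ; 10 left.
Line 14: +10 (room for 17) → 10. Pool exhausted.
Total = 17×5 + 16×10 = 245.

245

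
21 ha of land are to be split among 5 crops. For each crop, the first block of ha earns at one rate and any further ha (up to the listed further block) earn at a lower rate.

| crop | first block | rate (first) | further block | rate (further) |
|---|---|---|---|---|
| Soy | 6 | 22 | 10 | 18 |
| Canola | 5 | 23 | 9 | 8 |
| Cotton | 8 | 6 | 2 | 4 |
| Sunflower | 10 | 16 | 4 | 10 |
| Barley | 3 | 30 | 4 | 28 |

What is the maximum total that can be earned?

Order all 10 blocks by rate: Barley/tier1 30 > Barley/tier2 28 > Canola/tier1 23 > Soy/tier1 22 > Soy/tier2 18 > Sunflower/tier1 16 > Sunflower/tier2 10 > Canola/tier2 8 > Cotton/tier1 6 > Cotton/tier2 4.
Barley/tier1 (30): +3 ; 18 left.
Barley/tier2 (28): +4 ; 14 left.
Fill Canola tier1 block (5 at 23) ; 9 left.
Fill Soy tier1 block (6 at 22) ; 3 left.
Soy tier2 at 18: only 3 left, fill 3.
Total = 30×3 + 28×4 + 23×5 + 22×6 + 18×3 = 503.

503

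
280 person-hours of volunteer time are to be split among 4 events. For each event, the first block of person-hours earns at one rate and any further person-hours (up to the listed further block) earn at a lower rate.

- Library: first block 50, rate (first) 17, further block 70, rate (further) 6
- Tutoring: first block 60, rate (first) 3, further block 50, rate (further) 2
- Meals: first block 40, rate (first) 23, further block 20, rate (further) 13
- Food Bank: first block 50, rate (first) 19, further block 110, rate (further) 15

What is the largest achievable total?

Rank every tier by rate: Meals/first 23 > Food Bank/first 19 > Library/first 17 > Food Bank/second 15 > Meals/second 13 > Library/second 6 > Tutoring/first 3 > Tutoring/second 2.
Meals first at 23: fill all 40 → 240 left.
Fill Food Bank first block (50 at 19) → 190 left.
Library/first (17): +50 → 140 left.
Food Bank second at 15: fill all 110 → 30 left.
Fill Meals second block (20 at 13) → 10 left.
Library second at 6: only 10 left, fill 10.
Total = 23×40 + 19×50 + 17×50 + 15×110 + 13×20 + 6×10 = 4690.

4690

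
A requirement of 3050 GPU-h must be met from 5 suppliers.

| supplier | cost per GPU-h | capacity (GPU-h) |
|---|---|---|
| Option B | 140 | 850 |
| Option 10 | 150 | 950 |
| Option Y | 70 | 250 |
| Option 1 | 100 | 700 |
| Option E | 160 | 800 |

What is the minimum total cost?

Cheapest first:
Option Y at 70: take all 250 GPU-h ; 2800 still needed.
Take 700 from Option 1 at 100 ; need 2100 more.
Take 850 from Option B at 140 ; need 1250 more.
Take 950 from Option 10 at 150 ; need 300 more.
Option E (160): take the remaining 300 ; done.
Cost = 250×70 + 700×100 + 850×140 + 950×150 + 300×160 = 397000.

397000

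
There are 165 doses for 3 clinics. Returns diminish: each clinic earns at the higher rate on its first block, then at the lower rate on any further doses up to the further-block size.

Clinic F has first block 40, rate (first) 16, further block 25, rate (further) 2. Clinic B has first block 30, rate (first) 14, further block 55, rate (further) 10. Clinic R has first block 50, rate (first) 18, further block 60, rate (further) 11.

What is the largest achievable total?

2455

Treat each block as its own option and order by rate: Clinic R/tier1 18 > Clinic F/tier1 16 > Clinic B/tier1 14 > Clinic R/tier2 11 > Clinic B/tier2 10 > Clinic F/tier2 2.
Clinic R tier1 at 18: fill all 50 → 115 left.
Clinic F tier1 at 16: fill all 40 → 75 left.
Fill Clinic B tier1 block (30 at 14) → 45 left.
45 remain; put them into Clinic R tier2 at 11.
Total = 18×50 + 16×40 + 14×30 + 11×45 = 2455.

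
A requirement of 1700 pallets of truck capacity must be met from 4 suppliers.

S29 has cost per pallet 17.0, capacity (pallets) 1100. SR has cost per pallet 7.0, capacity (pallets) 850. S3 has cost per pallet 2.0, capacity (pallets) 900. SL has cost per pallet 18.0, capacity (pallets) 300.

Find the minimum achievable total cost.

Fill from the cheapest supplier first.
S3 (2.0): use full 900 ; 800 pallets to go.
SR at 7.0: take 800 of its 850 ; requirement met.
S29, SL: unused.
Cost = 900×2.0 + 800×7.0 = 7400.

7400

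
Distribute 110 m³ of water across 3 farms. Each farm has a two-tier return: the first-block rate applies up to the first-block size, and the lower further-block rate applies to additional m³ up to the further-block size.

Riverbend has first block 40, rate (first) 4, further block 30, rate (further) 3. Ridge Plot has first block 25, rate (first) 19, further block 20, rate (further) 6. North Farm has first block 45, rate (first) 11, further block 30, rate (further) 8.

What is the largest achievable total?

Order all 6 blocks by rate: Ridge Plot/T1 19 > North Farm/T1 11 > North Farm/T2 8 > Ridge Plot/T2 6 > Riverbend/T1 4 > Riverbend/T2 3.
Fill Ridge Plot T1 block (25 at 19) — 85 left.
North Farm T1 at 11: fill all 45 — 40 left.
North Farm/T2 (8): +30 — 10 left.
10 remain; put them into Ridge Plot T2 at 6.
Total = 19×25 + 11×45 + 8×30 + 6×10 = 1270.

1270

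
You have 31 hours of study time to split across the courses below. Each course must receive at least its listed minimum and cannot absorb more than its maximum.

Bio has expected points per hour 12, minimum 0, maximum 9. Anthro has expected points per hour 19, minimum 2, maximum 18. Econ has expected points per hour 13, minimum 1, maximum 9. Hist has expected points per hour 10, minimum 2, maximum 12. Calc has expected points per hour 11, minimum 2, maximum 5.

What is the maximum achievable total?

Meeting every minimum uses 0+2+1+2+2 = 7 hours, leaving 24.
Rank by expected points per hour: Anthro 19 > Econ 13 > Bio 12 > Calc 11 > Hist 10.
Give Anthro 16 more to hit its cap of 18 — 8 left.
Econ takes 8 more to reach its cap of 9 — 0 left.
Total = 19×18 + 13×9 + 10×2 + 11×2 = 501.

501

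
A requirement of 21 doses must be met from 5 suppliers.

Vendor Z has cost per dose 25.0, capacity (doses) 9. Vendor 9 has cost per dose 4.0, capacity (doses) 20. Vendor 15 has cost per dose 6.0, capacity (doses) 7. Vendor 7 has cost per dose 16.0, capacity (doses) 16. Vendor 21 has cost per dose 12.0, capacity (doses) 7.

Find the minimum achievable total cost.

Fill from the cheapest supplier first.
Vendor 9 (4.0): use full 20 → 1 doses to go.
Vendor 15 (6.0): take the remaining 1 → done.
Vendor 21, Vendor 7, Vendor Z: unused.
Cost = 20×4.0 + 1×6.0 = 86.

86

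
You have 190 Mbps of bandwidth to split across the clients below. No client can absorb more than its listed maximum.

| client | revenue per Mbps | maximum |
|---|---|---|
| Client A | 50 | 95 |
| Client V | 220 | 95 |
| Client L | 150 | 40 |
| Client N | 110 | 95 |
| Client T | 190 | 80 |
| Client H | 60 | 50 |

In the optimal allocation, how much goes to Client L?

15

Rank by revenue per Mbps: Client V 220 > Client T 190 > Client L 150 > Client N 110 > Client H 60 > Client A 50.
Client V: +95 to 95 (cap) ; 95 left.
Client T takes 80 to reach its cap of 80 ; 15 left.
Client L has room for 40 but only 15 remain, so it gets 15.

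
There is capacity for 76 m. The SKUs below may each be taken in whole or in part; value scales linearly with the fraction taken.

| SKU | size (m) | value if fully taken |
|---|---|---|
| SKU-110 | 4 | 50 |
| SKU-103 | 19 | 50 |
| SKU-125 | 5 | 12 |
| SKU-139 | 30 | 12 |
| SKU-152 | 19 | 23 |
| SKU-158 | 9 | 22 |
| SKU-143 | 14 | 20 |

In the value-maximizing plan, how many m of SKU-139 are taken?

6

Sort by value density: SKU-110 50/4≈12.5, SKU-103 50/19≈2.63, SKU-158 22/9≈2.44, SKU-125 12/5≈2.4, SKU-143 20/14≈1.43, SKU-152 23/19≈1.21, SKU-139 12/30≈0.4.
All 4 m of SKU-110 fit (value 50) — 72 remain.
All 19 m of SKU-103 fit (value 50) — 53 remain.
Take all of SKU-158 (9 m, value 22) — 44 m left.
SKU-125: take in full, 5 m for value 12 — 39 left.
Take all of SKU-143 (14 m, value 20) — 25 m left.
All 19 m of SKU-152 fit (value 23) — 6 remain.
Fill the last 6 m with part of SKU-139: 6/30 of it earns 2.4.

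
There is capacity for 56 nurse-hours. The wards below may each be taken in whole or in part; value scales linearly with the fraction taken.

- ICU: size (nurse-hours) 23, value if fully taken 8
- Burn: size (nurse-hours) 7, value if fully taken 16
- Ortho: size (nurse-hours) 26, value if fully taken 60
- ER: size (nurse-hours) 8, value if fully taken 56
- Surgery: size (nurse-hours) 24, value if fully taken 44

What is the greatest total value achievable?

Rank by value-to-size ratio: ER 56/8≈7, Ortho 60/26≈2.31, Burn 16/7≈2.29, Surgery 44/24≈1.83, ICU 8/23≈0.348.
ER: take in full, 8 nurse-hours for value 56 ; 48 left.
Ortho: take in full, 26 nurse-hours for value 60 ; 22 left.
Burn: take in full, 7 nurse-hours for value 16 ; 15 left.
Fill the last 15 nurse-hours with part of Surgery: 15/24 of it earns 27.5.
Total value = 159.5.

159.5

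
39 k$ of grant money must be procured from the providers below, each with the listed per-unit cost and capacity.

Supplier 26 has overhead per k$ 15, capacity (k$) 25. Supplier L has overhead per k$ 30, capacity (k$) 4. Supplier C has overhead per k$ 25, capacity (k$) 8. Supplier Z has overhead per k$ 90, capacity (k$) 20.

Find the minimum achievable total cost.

Use providers in increasing cost order.
Take 25 from Supplier 26 at 15 — need 14 more.
Supplier C at 25: take all 8 k$ — 6 still needed.
Supplier L at 30: take all 4 k$ — 2 still needed.
Take 2 from Supplier Z at 90 to finish.
Cost = 25×15 + 8×25 + 4×30 + 2×90 = 875.

875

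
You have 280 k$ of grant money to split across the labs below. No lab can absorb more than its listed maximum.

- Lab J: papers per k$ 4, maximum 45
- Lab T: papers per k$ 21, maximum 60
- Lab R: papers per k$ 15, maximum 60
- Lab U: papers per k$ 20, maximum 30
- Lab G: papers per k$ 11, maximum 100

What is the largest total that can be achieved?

Rank by papers per k$: Lab T 21 > Lab U 20 > Lab R 15 > Lab G 11 > Lab J 4.
Give Lab T 60 to hit its cap of 60 — 220 left.
Lab U takes 30 to reach its cap of 30 — 190 left.
Lab R: +60 to 60 (cap) — 130 left.
Lab G: +100 to 100 (cap) — 30 left.
Lab J: +30 (room for 45) → 30. Pool exhausted.
Total = 4×30 + 21×60 + 15×60 + 20×30 + 11×100 = 3980.

3980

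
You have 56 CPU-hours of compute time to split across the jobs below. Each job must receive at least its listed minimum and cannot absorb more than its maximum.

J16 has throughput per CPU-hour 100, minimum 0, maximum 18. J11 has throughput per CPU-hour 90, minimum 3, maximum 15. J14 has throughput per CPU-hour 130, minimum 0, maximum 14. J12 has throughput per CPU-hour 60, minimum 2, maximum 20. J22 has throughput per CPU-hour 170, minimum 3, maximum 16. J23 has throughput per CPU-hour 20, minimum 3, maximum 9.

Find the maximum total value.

Meeting every minimum uses 0+3+0+2+3+3 = 11 CPU-hours, leaving 45.
Order the jobs by throughput per CPU-hour: J22 170 > J14 130 > J16 100 > J11 90 > J12 60 > J23 20.
J22 takes 13 more to reach its cap of 16 → 32 left.
Give J14 14 more to hit its cap of 14 → 18 left.
J16: +18 to 18 (cap) → 0 left.
Total = 100×18 + 90×3 + 130×14 + 60×2 + 170×16 + 20×3 = 6790.

6790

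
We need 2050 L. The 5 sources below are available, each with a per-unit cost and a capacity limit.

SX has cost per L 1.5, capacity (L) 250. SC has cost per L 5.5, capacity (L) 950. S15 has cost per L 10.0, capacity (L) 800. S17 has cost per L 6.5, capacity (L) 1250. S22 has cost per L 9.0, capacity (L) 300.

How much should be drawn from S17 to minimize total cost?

850

Fill from the cheapest source first.
SX at 1.5: take all 250 L ; 1800 still needed.
SC (5.5): use full 950 ; 850 L to go.
S17 at 6.5: take 850 of its 1250 ; requirement met.
S22, S15: unused.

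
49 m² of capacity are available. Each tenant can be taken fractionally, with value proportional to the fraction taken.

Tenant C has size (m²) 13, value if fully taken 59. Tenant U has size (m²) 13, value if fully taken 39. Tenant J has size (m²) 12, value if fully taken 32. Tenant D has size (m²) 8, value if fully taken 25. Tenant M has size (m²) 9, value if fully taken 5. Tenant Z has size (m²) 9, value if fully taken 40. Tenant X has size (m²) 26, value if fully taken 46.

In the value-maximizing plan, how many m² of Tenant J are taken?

6

Best value per unit of size first: Tenant C 59/13≈4.54, Tenant Z 40/9≈4.44, Tenant D 25/8≈3.12, Tenant U 39/13≈3, Tenant J 32/12≈2.67, Tenant X 46/26≈1.77, Tenant M 5/9≈0.556.
Tenant C: take in full, 13 m² for value 59 → 36 left.
Take all of Tenant Z (9 m², value 40) → 27 m² left.
Take all of Tenant D (8 m², value 25) → 19 m² left.
Tenant U: take in full, 13 m² for value 39 → 6 left.
6 m² left: a 6/12 share of Tenant J gives 32×6/12 = 16.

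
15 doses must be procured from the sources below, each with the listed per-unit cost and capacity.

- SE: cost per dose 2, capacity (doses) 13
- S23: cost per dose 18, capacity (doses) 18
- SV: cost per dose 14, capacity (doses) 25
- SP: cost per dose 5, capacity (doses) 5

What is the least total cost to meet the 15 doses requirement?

36

Fill from the cheapest source first.
SE (2): use full 13 → 2 doses to go.
Take 2 from SP at 5 to finish.
SV, S23: unused.
Cost = 13×2 + 2×5 = 36.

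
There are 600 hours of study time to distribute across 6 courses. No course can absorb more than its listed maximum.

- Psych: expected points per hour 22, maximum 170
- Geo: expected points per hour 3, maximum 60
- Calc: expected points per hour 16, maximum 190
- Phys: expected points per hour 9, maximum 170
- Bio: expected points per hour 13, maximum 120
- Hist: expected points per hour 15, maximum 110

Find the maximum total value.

Highest expected points per hour first: Psych 22 > Calc 16 > Hist 15 > Bio 13 > Phys 9 > Geo 3.
Psych takes 170 to reach its cap of 170 ; 430 left.
Give Calc 190 to hit its cap of 190 ; 240 left.
Give Hist 110 to hit its cap of 110 ; 130 left.
Bio: +120 to 120 (cap) ; 10 left.
Phys has room for 170 but only 10 remain, so it gets 10.
Total = 22×170 + 16×190 + 9×10 + 13×120 + 15×110 = 10080.

10080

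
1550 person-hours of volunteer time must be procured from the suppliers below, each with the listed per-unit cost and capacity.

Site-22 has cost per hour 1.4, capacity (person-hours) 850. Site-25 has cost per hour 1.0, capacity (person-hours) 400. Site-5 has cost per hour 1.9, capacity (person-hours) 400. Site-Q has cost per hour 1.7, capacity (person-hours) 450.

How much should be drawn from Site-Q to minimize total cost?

300

Use suppliers in increasing cost order.
Site-25 at 1.0: take all 400 person-hours — 1150 still needed.
Take 850 from Site-22 at 1.4 — need 300 more.
Take 300 from Site-Q at 1.7 to finish.
Site-5: unused.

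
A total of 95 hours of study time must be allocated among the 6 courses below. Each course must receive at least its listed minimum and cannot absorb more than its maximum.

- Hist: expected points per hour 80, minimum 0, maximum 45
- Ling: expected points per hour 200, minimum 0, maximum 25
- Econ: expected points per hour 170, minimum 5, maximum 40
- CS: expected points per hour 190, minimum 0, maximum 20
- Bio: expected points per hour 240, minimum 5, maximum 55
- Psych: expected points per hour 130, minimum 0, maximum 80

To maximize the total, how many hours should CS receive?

10

Meeting every minimum uses 0+0+5+0+5+0 = 10 hours, leaving 85.
Rank by expected points per hour: Bio 240 > Ling 200 > CS 190 > Econ 170 > Psych 130 > Hist 80.
Bio takes 50 more to reach its cap of 55 — 35 left.
Ling: +25 to 25 (cap) — 10 left.
Only 10 left; CS takes them to reach 10.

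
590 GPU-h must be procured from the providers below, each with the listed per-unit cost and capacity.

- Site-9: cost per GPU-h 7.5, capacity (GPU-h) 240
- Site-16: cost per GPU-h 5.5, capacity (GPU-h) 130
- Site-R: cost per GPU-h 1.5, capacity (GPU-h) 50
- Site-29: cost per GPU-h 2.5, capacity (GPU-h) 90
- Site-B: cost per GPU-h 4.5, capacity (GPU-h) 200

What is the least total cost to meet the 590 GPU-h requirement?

2815

Cheapest first:
Site-R at 1.5: take all 50 GPU-h — 540 still needed.
Take 90 from Site-29 at 2.5 — need 450 more.
Site-B at 4.5: take all 200 GPU-h — 250 still needed.
Site-16 (5.5): use full 130 — 120 GPU-h to go.
Site-9 (7.5): take the remaining 120 — done.
Cost = 50×1.5 + 90×2.5 + 200×4.5 + 130×5.5 + 120×7.5 = 2815.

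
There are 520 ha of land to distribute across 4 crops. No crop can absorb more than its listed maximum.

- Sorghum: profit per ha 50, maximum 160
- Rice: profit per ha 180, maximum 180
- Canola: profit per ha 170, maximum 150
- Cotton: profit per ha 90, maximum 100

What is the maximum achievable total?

71400

Rank by profit per ha: Rice 180 > Canola 170 > Cotton 90 > Sorghum 50.
Rice takes 180 to reach its cap of 180 → 340 left.
Canola: +150 to 150 (cap) → 190 left.
Cotton: +100 to 100 (cap) → 90 left.
Sorghum: +90 (room for 160) → 90. Pool exhausted.
Total = 50×90 + 180×180 + 170×150 + 90×100 = 71400.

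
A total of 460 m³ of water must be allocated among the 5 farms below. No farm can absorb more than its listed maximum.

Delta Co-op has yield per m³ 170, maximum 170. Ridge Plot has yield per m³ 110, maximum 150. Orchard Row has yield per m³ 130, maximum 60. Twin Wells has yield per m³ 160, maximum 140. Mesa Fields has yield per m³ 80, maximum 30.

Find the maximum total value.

69000

Order the farms by yield per m³: Delta Co-op 170 > Twin Wells 160 > Orchard Row 130 > Ridge Plot 110 > Mesa Fields 80.
Delta Co-op: +170 to 170 (cap) — 290 left.
Twin Wells takes 140 to reach its cap of 140 — 150 left.
Orchard Row: +60 to 60 (cap) — 90 left.
Only 90 left; Ridge Plot takes them to reach 90.
Total = 170×170 + 110×90 + 130×60 + 160×140 = 69000.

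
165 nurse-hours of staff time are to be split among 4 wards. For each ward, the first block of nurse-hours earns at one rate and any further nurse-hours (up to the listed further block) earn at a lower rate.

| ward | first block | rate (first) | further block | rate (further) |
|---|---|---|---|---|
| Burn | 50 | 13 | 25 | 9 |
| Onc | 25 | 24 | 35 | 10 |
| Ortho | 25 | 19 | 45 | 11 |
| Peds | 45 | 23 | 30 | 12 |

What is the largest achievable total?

Rank every tier by rate: Onc/T1 24 > Peds/T1 23 > Ortho/T1 19 > Burn/T1 13 > Peds/T2 12 > Ortho/T2 11 > Onc/T2 10 > Burn/T2 9.
Onc/T1 (24): +25 → 140 left.
Peds T1 at 23: fill all 45 → 95 left.
Fill Ortho T1 block (25 at 19) → 70 left.
Fill Burn T1 block (50 at 13) → 20 left.
Peds T2 at 12: only 20 left, fill 20.
Total = 24×25 + 23×45 + 19×25 + 13×50 + 12×20 = 3000.

3000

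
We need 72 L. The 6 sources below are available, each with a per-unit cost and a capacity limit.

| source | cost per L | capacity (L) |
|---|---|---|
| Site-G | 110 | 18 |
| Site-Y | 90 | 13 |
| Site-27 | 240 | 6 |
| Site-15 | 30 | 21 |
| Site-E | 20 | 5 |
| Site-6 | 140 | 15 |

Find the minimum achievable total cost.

5980

Fill from the cheapest source first.
Site-E (20): use full 5 — 67 L to go.
Site-15 (30): use full 21 — 46 L to go.
Take 13 from Site-Y at 90 — need 33 more.
Site-G (110): use full 18 — 15 L to go.
Take 15 from Site-6 at 140 — need 0 more.
Site-27: unused.
Cost = 5×20 + 21×30 + 13×90 + 18×110 + 15×140 = 5980.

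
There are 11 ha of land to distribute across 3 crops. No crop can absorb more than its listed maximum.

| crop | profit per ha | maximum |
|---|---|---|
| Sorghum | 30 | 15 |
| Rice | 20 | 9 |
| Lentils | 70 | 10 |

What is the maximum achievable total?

Rank by profit per ha: Lentils 70 > Sorghum 30 > Rice 20.
Lentils takes 10 to reach its cap of 10 ; 1 left.
Sorghum: +1 (room for 15) → 1. Pool exhausted.
Total = 30×1 + 70×10 = 730.

730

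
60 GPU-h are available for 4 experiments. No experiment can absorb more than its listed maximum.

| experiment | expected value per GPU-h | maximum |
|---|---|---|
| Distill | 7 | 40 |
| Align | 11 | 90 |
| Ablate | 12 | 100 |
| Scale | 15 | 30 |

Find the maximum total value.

810

Rank by expected value per GPU-h: Scale 15 > Ablate 12 > Align 11 > Distill 7.
Scale: +30 to 30 (cap) ; 30 left.
Ablate has room for 100 but only 30 remain, so it gets 30.
Total = 12×30 + 15×30 = 810.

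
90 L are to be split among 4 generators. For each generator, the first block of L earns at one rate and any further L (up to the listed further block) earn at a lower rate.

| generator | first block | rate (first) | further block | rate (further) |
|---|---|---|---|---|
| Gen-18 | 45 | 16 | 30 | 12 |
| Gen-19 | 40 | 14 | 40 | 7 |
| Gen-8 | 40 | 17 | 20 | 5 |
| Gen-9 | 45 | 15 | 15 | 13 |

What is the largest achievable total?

1475

Treat each block as its own option and order by rate: Gen-8/first 17 > Gen-18/first 16 > Gen-9/first 15 > Gen-19/first 14 > Gen-9/second 13 > Gen-18/second 12 > Gen-19/second 7 > Gen-8/second 5.
Gen-8 first at 17: fill all 40 ; 50 left.
Fill Gen-18 first block (45 at 16) ; 5 left.
5 remain; put them into Gen-9 first at 15.
Total = 17×40 + 16×45 + 15×5 = 1475.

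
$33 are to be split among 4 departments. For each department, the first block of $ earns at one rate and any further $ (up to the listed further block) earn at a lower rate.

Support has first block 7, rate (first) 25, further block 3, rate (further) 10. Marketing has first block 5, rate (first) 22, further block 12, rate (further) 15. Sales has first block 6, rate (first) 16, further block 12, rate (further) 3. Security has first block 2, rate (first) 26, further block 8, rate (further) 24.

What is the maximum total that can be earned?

Treat each block as its own option and order by rate: Security/tier1 26 > Support/tier1 25 > Security/tier2 24 > Marketing/tier1 22 > Sales/tier1 16 > Marketing/tier2 15 > Support/tier2 10 > Sales/tier2 3.
Fill Security tier1 block (2 at 26) → 31 left.
Fill Support tier1 block (7 at 25) → 24 left.
Fill Security tier2 block (8 at 24) → 16 left.
Fill Marketing tier1 block (5 at 22) → 11 left.
Sales tier1 at 16: fill all 6 → 5 left.
Marketing tier2 at 15: only 5 left, fill 5.
Total = 26×2 + 25×7 + 24×8 + 22×5 + 16×6 + 15×5 = 700.

700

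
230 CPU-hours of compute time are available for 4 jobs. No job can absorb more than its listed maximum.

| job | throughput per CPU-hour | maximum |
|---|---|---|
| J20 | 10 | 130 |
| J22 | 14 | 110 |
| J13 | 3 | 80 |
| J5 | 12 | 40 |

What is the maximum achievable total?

Order the jobs by throughput per CPU-hour: J22 14 > J5 12 > J20 10 > J13 3.
J22: +110 to 110 (cap) — 120 left.
Give J5 40 to hit its cap of 40 — 80 left.
Only 80 left; J20 takes them to reach 80.
Total = 10×80 + 14×110 + 12×40 = 2820.

2820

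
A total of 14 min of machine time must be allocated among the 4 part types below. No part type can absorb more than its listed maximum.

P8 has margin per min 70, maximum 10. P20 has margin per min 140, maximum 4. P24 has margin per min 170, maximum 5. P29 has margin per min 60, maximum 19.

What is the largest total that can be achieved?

1760

Order the part types by margin per min: P24 170 > P20 140 > P8 70 > P29 60.
P24: +5 to 5 (cap) → 9 left.
Give P20 4 to hit its cap of 4 → 5 left.
P8 has room for 10 but only 5 remain, so it gets 5.
Total = 70×5 + 140×4 + 170×5 = 1760.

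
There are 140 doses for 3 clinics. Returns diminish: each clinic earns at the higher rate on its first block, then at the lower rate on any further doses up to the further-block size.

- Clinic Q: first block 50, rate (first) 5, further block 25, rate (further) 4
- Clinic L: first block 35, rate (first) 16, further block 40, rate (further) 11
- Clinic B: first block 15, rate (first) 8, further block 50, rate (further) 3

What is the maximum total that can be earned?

1370

Treat each block as its own option and order by rate: Clinic L/first 16 > Clinic L/second 11 > Clinic B/first 8 > Clinic Q/first 5 > Clinic Q/second 4 > Clinic B/second 3.
Fill Clinic L first block (35 at 16) — 105 left.
Fill Clinic L second block (40 at 11) — 65 left.
Clinic B first at 8: fill all 15 — 50 left.
Fill Clinic Q first block (50 at 5) — 0 left.
Total = 16×35 + 11×40 + 8×15 + 5×50 = 1370.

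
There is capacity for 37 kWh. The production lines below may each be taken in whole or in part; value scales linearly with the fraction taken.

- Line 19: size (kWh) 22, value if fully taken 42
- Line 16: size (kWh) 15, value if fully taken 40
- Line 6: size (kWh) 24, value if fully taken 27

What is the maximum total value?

82

Rank by value-to-size ratio: Line 16 40/15≈2.67, Line 19 42/22≈1.91, Line 6 27/24≈1.12.
Take all of Line 16 (15 kWh, value 40) — 22 kWh left.
Line 19: take in full, 22 kWh for value 42 — 0 left.
Total value = 82.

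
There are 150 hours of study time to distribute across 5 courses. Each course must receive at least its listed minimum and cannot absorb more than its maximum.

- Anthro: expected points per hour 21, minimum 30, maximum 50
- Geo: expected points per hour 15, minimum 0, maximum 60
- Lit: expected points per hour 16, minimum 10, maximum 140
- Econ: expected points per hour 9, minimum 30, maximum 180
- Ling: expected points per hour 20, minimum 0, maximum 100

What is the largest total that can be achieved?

2680

Meeting every minimum uses 30+0+10+30+0 = 70 hours, leaving 80.
Order the courses by expected points per hour: Anthro 21 > Ling 20 > Lit 16 > Geo 15 > Econ 9.
Give Anthro 20 more to hit its cap of 50 — 60 left.
Ling: +60 (room for 100) → 60. Pool exhausted.
Total = 21×50 + 16×10 + 9×30 + 20×60 = 2680.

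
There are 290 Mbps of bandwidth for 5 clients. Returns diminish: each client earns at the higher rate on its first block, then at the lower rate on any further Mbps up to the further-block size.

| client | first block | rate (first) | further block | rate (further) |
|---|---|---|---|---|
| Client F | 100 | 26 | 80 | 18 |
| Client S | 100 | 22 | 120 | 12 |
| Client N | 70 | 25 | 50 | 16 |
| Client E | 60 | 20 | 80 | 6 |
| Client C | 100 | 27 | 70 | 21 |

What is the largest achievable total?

Rank every tier by rate: Client C/T1 27 > Client F/T1 26 > Client N/T1 25 > Client S/T1 22 > Client C/T2 21 > Client E/T1 20 > Client F/T2 18 > Client N/T2 16 > Client S/T2 12 > Client E/T2 6.
Fill Client C T1 block (100 at 27) → 190 left.
Fill Client F T1 block (100 at 26) → 90 left.
Client N/T1 (25): +70 → 20 left.
Client S/T1: +20 of 100 at 22; pool empty.
Total = 27×100 + 26×100 + 25×70 + 22×20 = 7490.

7490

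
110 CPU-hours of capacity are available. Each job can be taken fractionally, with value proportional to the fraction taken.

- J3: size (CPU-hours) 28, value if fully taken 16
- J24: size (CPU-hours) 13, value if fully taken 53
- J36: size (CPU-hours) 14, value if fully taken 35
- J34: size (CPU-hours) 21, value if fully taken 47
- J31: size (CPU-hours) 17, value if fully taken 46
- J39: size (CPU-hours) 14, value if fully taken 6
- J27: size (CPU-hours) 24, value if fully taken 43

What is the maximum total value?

236

Best value per unit of size first: J24 53/13≈4.08, J31 46/17≈2.71, J36 35/14≈2.5, J34 47/21≈2.24, J27 43/24≈1.79, J3 16/28≈0.571, J39 6/14≈0.429.
Take all of J24 (13 CPU-hours, value 53) → 97 CPU-hours left.
All 17 CPU-hours of J31 fit (value 46) → 80 remain.
Take all of J36 (14 CPU-hours, value 35) → 66 CPU-hours left.
J34: take in full, 21 CPU-hours for value 47 → 45 left.
Take all of J27 (24 CPU-hours, value 43) → 21 CPU-hours left.
Only 21 CPU-hours remain; take 21/28 of J3 for value 16×21/28 = 12.
Total value = 236.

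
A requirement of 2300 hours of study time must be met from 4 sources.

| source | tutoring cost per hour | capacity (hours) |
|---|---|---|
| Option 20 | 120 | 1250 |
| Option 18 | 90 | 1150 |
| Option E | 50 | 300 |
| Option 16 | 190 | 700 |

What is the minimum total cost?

220500

Cheapest first:
Take 300 from Option E at 50 — need 2000 more.
Take 1150 from Option 18 at 90 — need 850 more.
Option 20 (120): take the remaining 850 — done.
Option 16: unused.
Cost = 300×50 + 1150×90 + 850×120 = 220500.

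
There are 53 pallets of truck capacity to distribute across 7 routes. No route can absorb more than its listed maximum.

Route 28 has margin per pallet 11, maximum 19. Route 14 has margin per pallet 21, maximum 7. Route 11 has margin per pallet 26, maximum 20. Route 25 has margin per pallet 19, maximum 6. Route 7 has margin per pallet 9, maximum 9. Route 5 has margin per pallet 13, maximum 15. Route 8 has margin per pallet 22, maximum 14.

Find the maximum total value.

Order the routes by margin per pallet: Route 11 26 > Route 8 22 > Route 14 21 > Route 25 19 > Route 5 13 > Route 28 11 > Route 7 9.
Give Route 11 20 to hit its cap of 20 ; 33 left.
Route 8 takes 14 to reach its cap of 14 ; 19 left.
Route 14 takes 7 to reach its cap of 7 ; 12 left.
Route 25: +6 to 6 (cap) ; 6 left.
Route 5 has room for 15 but only 6 remain, so it gets 6.
Total = 21×7 + 26×20 + 19×6 + 13×6 + 22×14 = 1167.

1167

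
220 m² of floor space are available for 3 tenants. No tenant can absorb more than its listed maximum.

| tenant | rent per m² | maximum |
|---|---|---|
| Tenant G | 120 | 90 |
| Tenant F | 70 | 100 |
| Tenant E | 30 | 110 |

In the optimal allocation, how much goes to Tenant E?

Highest rent per m² first: Tenant G 120 > Tenant F 70 > Tenant E 30.
Tenant G: +90 to 90 (cap) — 130 left.
Tenant F: +100 to 100 (cap) — 30 left.
Tenant E: +30 (room for 110) → 30. Pool exhausted.

30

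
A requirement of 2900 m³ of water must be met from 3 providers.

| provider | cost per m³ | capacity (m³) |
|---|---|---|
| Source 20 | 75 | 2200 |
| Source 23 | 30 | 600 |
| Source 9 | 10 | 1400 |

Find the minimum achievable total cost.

Fill from the cheapest provider first.
Source 9 (10): use full 1400 ; 1500 m³ to go.
Source 23 at 30: take all 600 m³ ; 900 still needed.
Source 20 (75): take the remaining 900 ; done.
Cost = 1400×10 + 600×30 + 900×75 = 99500.

99500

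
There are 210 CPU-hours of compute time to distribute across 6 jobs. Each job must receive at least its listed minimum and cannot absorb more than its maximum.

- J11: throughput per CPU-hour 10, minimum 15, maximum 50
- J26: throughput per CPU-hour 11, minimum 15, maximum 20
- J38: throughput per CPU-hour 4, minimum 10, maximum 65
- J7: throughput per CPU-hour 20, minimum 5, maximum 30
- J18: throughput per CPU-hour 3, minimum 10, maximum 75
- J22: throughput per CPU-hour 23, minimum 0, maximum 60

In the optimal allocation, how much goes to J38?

Meeting every minimum uses 15+15+10+5+10+0 = 55 CPU-hours, leaving 155.
Rank by throughput per CPU-hour: J22 23 > J7 20 > J26 11 > J11 10 > J38 4 > J18 3.
Give J22 60 more to hit its cap of 60 — 95 left.
J7 takes 25 more to reach its cap of 30 — 70 left.
Give J26 5 more to hit its cap of 20 — 65 left.
J11: +35 to 50 (cap) — 30 left.
J38: +30 (room for 55) → 40. Pool exhausted.

40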